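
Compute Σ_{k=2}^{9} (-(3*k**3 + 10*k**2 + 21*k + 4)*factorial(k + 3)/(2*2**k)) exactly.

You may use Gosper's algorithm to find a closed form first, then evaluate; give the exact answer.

Compute t_(k+1)/t_k: get (3*k**4 + 31*k**3 + 126*k**2 + 238*k + 152)/(2*(3*k**3 + 10*k**2 + 21*k + 4)).
Take A(k)=k/2 + 2, B(k)=1, C(k)=k**3 + 10*k**2/3 + 7*k + 4/3.
Key eq: (k/2 + 2)·f(k+1) = (1)·f(k) + (k**3 + 10*k**2/3 + 7*k + 4/3).
deg f ≤ 2 (via 1,0,3).
A polynomial solution: f(k) = 2*k*(3*k - 2)/3.
Then R = B(k−1)f/C = 2*k*(3*k - 2)/(3*k**3 + 10*k**2 + 21*k + 4), so s_k = R(k)·t_k = -k*(3*k - 2)*factorial(k + 3)/2**k.
Δs = -(3*k**3 + 10*k**2 + 21*k + 4)*factorial(k + 3)/(2*2**k), as required.
Evaluate s at k=10 and k=2: -1702701000 and -240; difference -1702700760.

Σ = -1702700760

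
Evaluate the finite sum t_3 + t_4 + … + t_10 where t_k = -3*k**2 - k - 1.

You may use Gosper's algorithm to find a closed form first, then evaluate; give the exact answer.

Σ = -1200

r(k) = (k + 3*(k + 1)**2 + 2)/(3*k**2 + k + 1) after simplifying.
Take A(k)=1, B(k)=1, C(k)=k**2 + k/3 + 1/3.
f must satisfy (1)·f(k+1) − (1)·f(k) = k**2 + k/3 + 1/3.
d = 3 from the (0,0,2) case.
Match coefficients ⇒ f(k) = k*(k**2 - k + 1)/3.
Get s_k = R·t_k = k*(-k**2 + k - 1) with R(k) = B(k−1)f(k)/C(k) = k*(k**2 - k + 1)/(3*k**2 + k + 1).
Check: Δs_k = -3*k**2 - k - 1. ✓
Evaluate s at k=11 and k=3: -1221 and -21; difference -1200.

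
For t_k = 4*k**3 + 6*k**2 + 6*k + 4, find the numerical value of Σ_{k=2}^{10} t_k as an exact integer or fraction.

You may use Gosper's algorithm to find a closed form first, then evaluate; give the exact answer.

Step 1: r(k) = (2*k**3 + 9*k**2 + 15*k + 10)/(2*k**3 + 3*k**2 + 3*k + 2).
Normal form (A,B,C) = (1, 1, k**3 + 3*k**2/2 + 3*k/2 + 1).
Set up (1)·f(k+1) − (1)·f(k) − (k**3 + 3*k**2/2 + 3*k/2 + 1) = 0.
d = 4 from the (0,0,3) case.
Solve for f: f(k) = k*(k + 1)*(k**2 - k + 2)/4 (degree 4 ≤ 4).
R(k) = B(k−1)·f(k)/C(k) = k*(k**2 - k + 2)/(2*(2*k**2 + k + 2)); s_k = R·t_k = k*(k**3 + k + 2).
Δs = 4*k**3 + 6*k**2 + 6*k + 4, as required.
Σ_(k=2)^(10) t_k = s_(11) − s_(2) = 14784 − (24) = 14760.

Σ = 14760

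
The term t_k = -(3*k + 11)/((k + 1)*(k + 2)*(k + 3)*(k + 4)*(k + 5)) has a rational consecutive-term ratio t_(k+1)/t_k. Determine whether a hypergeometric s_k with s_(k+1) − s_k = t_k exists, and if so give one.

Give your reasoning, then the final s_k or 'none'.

r(k) = (k + 1)*(3*k + 14)/((k + 6)*(3*k + 11)) after simplifying.
Factor: A=k + 1; B=k + 6; C=k + 11/3.
Key eq: (k + 1)·f(k+1) = (k + 5)·f(k) + (k + 11/3).
d = 4 from the (1,1,1) case.
Coefficient equations give f(k) = k*(k + 3)*(k**2 + 7*k + 14)/24.
R(k) = B(k−1)·f(k)/C(k) = k*(k + 3)*(k + 5)*(k**2 + 7*k + 14)/(8*(3*k + 11)); s_k = R·t_k = k*(-k**2 - 7*k - 14)/(8*(k**3 + 7*k**2 + 14*k + 8)).
Check: Δs_k = (-3*k - 11)/(k**5 + 15*k**4 + 85*k**3 + 225*k**2 + 274*k + 120). ✓

s_k = k*(-k**2 - 7*k - 14)/(8*(k**3 + 7*k**2 + 14*k + 8))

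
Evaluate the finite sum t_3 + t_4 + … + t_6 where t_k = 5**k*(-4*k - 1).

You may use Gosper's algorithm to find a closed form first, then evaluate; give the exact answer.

The ratio is 5*(4*k + 5)/(4*k + 1).
Gosper form: A/B · C(k+1)/C(k) with A=5, B=1, C=k + 1/4.
f must satisfy (5)·f(k+1) − (1)·f(k) = k + 1/4.
From deg A=0, deg B=0, deg C=1: d=1.
Match coefficients ⇒ f(k) = (k - 1)/4.
Then R = B(k−1)f/C = (k - 1)/(4*k + 1), so s_k = R(k)·t_k = 5**k*(1 - k).
Verify: 5**k*(-4*k - 1) matches t_k.
Telescoping: Σ = s_(7) − s_(3) = -468750 − (-250) = -468500.

Σ = -468500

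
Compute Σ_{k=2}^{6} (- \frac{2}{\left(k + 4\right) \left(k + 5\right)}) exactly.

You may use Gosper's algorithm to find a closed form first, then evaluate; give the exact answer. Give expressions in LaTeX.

Ratio r(k) = (k + 4)/(k + 6).
Normal form (A,B,C) = (k + 4, k + 6, 1).
Solve (k + 4)·f(k+1) − (k + 5)·f(k) = 1.
d = 1 from the (1,1,0) case.
A polynomial solution: f(k) = k/4.
Then R = B(k−1)f/C = k*(k + 5)/4, so s_k = R(k)·t_k = -k/(2*k + 8).
Δs = -2/(k**2 + 9*k + 20), as required.
Σ_(k=2)^(6) t_k = s_(7) − s_(2) = -7/22 − (-1/6) = -5/33.

Σ = -5/33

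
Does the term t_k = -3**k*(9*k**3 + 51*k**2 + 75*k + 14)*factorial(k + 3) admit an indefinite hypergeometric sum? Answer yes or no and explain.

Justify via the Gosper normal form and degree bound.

Yes. s_k = -3**k*(3*k**2 - 2)*factorial(k + 3).

t_(k+1)/t_k = 3*(9*k**4 + 114*k**3 + 516*k**2 + 965*k + 596)/(9*k**3 + 51*k**2 + 75*k + 14).
A = 3*k + 12, B = 1, C = k**3 + 17*k**2/3 + 25*k/3 + 14/9.
Need (3*k + 12)·f(k+1) − (1)·f(k) = k**3 + 17*k**2/3 + 25*k/3 + 14/9.
From deg A=1, deg B=0, deg C=3: d=2.
Match coefficients ⇒ f(k) = (3*k**2 - 2)/9.
R(k) = B(k−1)·f(k)/C(k) = (3*k**2 - 2)/(9*k**3 + 51*k**2 + 75*k + 14); s_k = R·t_k = -3**k*(3*k**2 - 2)*factorial(k + 3).
Δs = -3**k*(9*k**3 + 51*k**2 + 75*k + 14)*factorial(k + 3), as required.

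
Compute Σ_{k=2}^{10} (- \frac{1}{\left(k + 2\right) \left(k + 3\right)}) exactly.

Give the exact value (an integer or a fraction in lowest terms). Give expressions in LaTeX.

Compute t_(k+1)/t_k: get (k + 2)/(k + 4).
Gosper form: A/B · C(k+1)/C(k) with A=k + 2, B=k + 4, C=1.
f must satisfy (k + 2)·f(k+1) − (k + 3)·f(k) = 1.
Degrees (1,1,0) ⇒ d ≤ 1.
A polynomial solution: f(k) = k/2.
Certificate R = B(k−1)f/C = k*(k + 3)/2 gives s_k = -k/(2*k + 4).
Δs = -1/(k**2 + 5*k + 6), as required.
Σ_(k=2)^(10) t_k = s_(11) − s_(2) = -11/26 − (-1/4) = -9/52.

Σ = -9/52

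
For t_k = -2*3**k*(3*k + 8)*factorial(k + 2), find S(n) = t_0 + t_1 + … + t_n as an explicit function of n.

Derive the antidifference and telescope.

Compute t_(k+1)/t_k: get 3*(k + 3)*(3*k + 11)/(3*k + 8).
Factor: A=3*k + 9; B=1; C=k + 8/3.
Need (3*k + 9)·f(k+1) − (1)·f(k) = k + 8/3.
Bound: deg f ≤ 0.
Coefficient equations give f(k) = 1/3.
R(k) = B(k−1)·f(k)/C(k) = 1/(3*k + 8); s_k = R·t_k = -2*3**k*factorial(k + 2).
Check: Δs_k = -2*3**k*(3*k + 8)*factorial(k + 2). ✓
s_(n+1) = -6*3**n*factorial(n + 3) and s_(0) = -4, so S(n) = -6*3**n*factorial(n + 3) + 4.

S(n) = -6*3**n*factorial(n + 3) + 4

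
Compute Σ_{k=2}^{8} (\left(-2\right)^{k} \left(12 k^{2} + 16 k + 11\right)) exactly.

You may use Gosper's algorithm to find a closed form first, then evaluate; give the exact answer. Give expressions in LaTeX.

The ratio is 2*(-12*k**2 - 40*k - 39)/(12*k**2 + 16*k + 11).
Gosper form: A/B · C(k+1)/C(k) with A=-2, B=1, C=k**2 + 4*k/3 + 11/12.
Solve (-2)·f(k+1) − (1)·f(k) = k**2 + 4*k/3 + 11/12.
Bound: deg f ≤ 2.
Match coefficients ⇒ f(k) = -(4*k**2 + 1)/12.
So s_k = (B(k−1)f/C)·t_k = (-(4*k**2 + 1)/(12*k**2 + 16*k + 11))·t_k = (-2)**k*(-4*k**2 - 1).
Verify: (-2)**k*(12*k**2 + 16*k + 11) matches t_k.
Evaluate s at k=9 and k=2: 166400 and -68; difference 166468.

Σ = 166468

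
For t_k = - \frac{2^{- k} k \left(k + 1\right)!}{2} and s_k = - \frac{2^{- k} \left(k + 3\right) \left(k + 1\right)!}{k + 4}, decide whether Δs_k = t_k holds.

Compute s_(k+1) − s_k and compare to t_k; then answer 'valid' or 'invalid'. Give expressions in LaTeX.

Invalid: residual \frac{2^{- k} \left(k^{2} + 4 k - 2\right) \left(k + 1\right)!}{2 \left(k + 4\right) \left(k + 5\right)} ≠ 0.

s_(k+1) = -(k + 4)*factorial(k + 2)/(2*2**k*(k + 5))
s_(k+1) − s_k = -(k**3 + 8*k**2 + 16*k + 2)*factorial(k + 1)/(2*2**k*(k + 4)*(k + 5))
(s_(k+1) − s_k) − t_k = (k**2 + 4*k - 2)*factorial(k + 1)/(2*2**k*(k + 4)*(k + 5))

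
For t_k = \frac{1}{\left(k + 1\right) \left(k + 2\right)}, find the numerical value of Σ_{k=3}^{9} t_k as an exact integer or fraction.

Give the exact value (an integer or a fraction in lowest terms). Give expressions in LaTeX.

Σ = 7/44

r(k) = (k + 1)/(k + 3) after simplifying.
Normal form (A,B,C) = (k + 1, k + 3, 1).
Solve (k + 1)·f(k+1) − (k + 2)·f(k) = 1.
Bound: deg f ≤ 1.
A polynomial solution: f(k) = k.
R(k) = B(k−1)·f(k)/C(k) = k*(k + 2); s_k = R·t_k = k/(k + 1).
Verify: 1/(k**2 + 3*k + 2) matches t_k.
Sum = s_(10) − s_(3); s_(10) = 10/11, s_(3) = 3/4 ⇒ 7/44.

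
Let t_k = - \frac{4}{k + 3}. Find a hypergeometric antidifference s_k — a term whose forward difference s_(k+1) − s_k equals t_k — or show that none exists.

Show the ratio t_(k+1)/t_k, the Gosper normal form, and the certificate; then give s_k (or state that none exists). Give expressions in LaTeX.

Compute t_(k+1)/t_k: get (k + 3)/(k + 4).
So A=k + 3 and B=k + 4, with C=1.
Need (k + 3)·f(k+1) − (k + 3)·f(k) = 1.
Degrees (1,1,0) ⇒ d ≤ 0.
Write f(k) = c0. Then LHS − RHS = -1, requiring -1 = 0: contradictory. No certificate.

no hypergeometric antidifference exists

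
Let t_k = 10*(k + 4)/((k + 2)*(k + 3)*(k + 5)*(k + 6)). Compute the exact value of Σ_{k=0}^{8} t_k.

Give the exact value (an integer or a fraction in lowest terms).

Σ = 36/77

r(k) = (k + 2)*(k + 5)**2/((k + 4)**2*(k + 7)) after simplifying.
Normal form (A,B,C) = (k + 2, k + 7, k**2 + 8*k + 16).
Set up (k + 2)·f(k+1) − (k + 6)·f(k) − (k**2 + 8*k + 16) = 0.
deg f ≤ 4 (via 1,1,2).
Solve for f: f(k) = k*(k + 3)*(k + 4)*(k + 7)/20 (degree 4 ≤ 4).
So s_k = (B(k−1)f/C)·t_k = (k*(k + 3)*(k + 6)*(k + 7)/(20*(k + 4)))·t_k = k*(k + 7)/(2*(k**2 + 7*k + 10)).
s_(k+1) − s_k = 10*(k + 4)/(k**4 + 16*k**3 + 91*k**2 + 216*k + 180) = t_k.
Sum = s_(9) − s_(0); s_(9) = 36/77, s_(0) = 0 ⇒ 36/77.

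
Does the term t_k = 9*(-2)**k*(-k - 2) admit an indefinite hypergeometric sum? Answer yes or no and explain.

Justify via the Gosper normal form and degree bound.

r(k) = 2*(-k - 3)/(k + 2) after simplifying.
A = -2, B = 1, C = k + 2.
Set up (-2)·f(k+1) − (1)·f(k) − (k + 2) = 0.
d = 1 from the (0,0,1) case.
Coefficient equations give f(k) = -(3*k + 4)/9.
So s_k = (B(k−1)f/C)·t_k = (-(3*k + 4)/(9*(k + 2)))·t_k = (-2)**k*(3*k + 4).
Check: Δs_k = 9*(-2)**k*(-k - 2). ✓

Yes. s_k = (-2)**k*(3*k + 4).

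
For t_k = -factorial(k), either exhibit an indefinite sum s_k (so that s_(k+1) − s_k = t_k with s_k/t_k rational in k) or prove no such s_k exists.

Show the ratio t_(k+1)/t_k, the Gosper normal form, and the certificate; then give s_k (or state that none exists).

Step 1: r(k) = k + 1.
Take A(k)=k + 1, B(k)=1, C(k)=1.
Key eq: (k + 1)·f(k+1) = (1)·f(k) + (1).
Degrees (1,0,0) ⇒ d ≤ -1.
d = -1 < 0 ⇒ no nonzero polynomial f; not summable.

none (Gosper's algorithm certifies no s_k)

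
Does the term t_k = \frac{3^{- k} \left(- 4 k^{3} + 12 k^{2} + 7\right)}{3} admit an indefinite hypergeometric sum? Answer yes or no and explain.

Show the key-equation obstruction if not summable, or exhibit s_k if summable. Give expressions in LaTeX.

Compute t_(k+1)/t_k: get (4*k**3 - 12*k - 15)/(3*(4*k**3 - 12*k**2 - 7)).
Take A(k)=1/3, B(k)=1, C(k)=k**3 - 3*k**2 - 7/4.
Solve (1/3)·f(k+1) − (1)·f(k) = k**3 - 3*k**2 - 7/4.
deg f ≤ 3 (via 0,0,3).
A polynomial solution: f(k) = -3*(k - 2)*(2*k**2 + k + 2)/4.
So s_k = (B(k−1)f/C)·t_k = (-3*(k - 2)*(2*k**2 + k + 2)/(4*k**3 - 12*k**2 - 7))·t_k = (2*k**3 - 3*k**2 - 4)/3**k.
s_(k+1) − s_k = (-4*k**3 + 12*k**2 + 7)/(3*3**k) = t_k.

Yes. s_k = 3^{- k} \left(2 k^{3} - 3 k^{2} - 4\right).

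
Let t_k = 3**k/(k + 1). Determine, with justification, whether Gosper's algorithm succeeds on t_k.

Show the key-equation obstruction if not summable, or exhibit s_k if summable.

No — negative degree bound, so no certificate f.

t_(k+1)/t_k = 3*(k + 1)/(k + 2).
Take A(k)=3*k + 3, B(k)=k + 2, C(k)=1.
f must satisfy (3*k + 3)·f(k+1) − (k + 1)·f(k) = 1.
d = -1 from the (1,1,0) case.
deg f ≤ -1 is impossible — no certificate.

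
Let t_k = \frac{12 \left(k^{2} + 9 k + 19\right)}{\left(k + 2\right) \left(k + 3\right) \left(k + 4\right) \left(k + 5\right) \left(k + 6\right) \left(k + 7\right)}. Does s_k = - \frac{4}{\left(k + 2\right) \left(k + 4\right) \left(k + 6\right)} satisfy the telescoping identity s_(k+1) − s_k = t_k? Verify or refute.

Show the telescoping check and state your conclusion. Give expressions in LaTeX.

Valid: the claim telescopes to t_k.

s_(k+1) = -4/((k + 3)*(k + 5)*(k + 7))
s_(k+1) − s_k = 12*(k**2 + 9*k + 19)/(k**6 + 27*k**5 + 295*k**4 + 1665*k**3 + 5104*k**2 + 8028*k + 5040)
(s_(k+1) − s_k) − t_k = 0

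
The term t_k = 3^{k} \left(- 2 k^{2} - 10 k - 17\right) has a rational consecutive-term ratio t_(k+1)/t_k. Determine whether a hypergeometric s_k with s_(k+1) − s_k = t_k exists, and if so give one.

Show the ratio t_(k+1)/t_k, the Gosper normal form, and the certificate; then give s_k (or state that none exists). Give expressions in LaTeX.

s_k = 3^{k} \left(- k^{2} - 2 k - 4\right)

Compute t_(k+1)/t_k: get 3*(2*k**2 + 14*k + 29)/(2*k**2 + 10*k + 17).
A = 3, B = 1, C = k**2 + 5*k + 17/2.
Set up (3)·f(k+1) − (1)·f(k) − (k**2 + 5*k + 17/2) = 0.
deg f ≤ 2 (via 0,0,2).
A polynomial solution: f(k) = (k**2 + 2*k + 4)/2.
So s_k = (B(k−1)f/C)·t_k = ((k**2 + 2*k + 4)/(2*k**2 + 10*k + 17))·t_k = 3**k*(-k**2 - 2*k - 4).
s_(k+1) − s_k = 3**k*(-2*k**2 - 10*k - 17) = t_k.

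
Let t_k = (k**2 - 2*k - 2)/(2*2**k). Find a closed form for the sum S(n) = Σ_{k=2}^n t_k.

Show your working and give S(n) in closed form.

S(n) = 3/4 - n**2/(2*2**n) - n/2**n

The ratio is (k**2 - 3)/(2*(k**2 - 2*k - 2)).
Take A(k)=1/2, B(k)=1, C(k)=k**2 - 2*k - 2.
f must satisfy (1/2)·f(k+1) − (1)·f(k) = k**2 - 2*k - 2.
From deg A=0, deg B=0, deg C=2: d=2.
Match coefficients ⇒ f(k) = -2*(k - 1)*(k + 1).
So s_k = (B(k−1)f/C)·t_k = (-2*(k - 1)*(k + 1)/(k**2 - 2*k - 2))·t_k = (1 - k**2)/2**k.
Δs = (k**2 - 2*k - 2)/(2*2**k), as required.
s_(n+1) = 2**(-n - 1)*n*(-n - 2) and s_(2) = -3/4, so S(n) = 3/4 - n**2/(2*2**n) - n/2**n.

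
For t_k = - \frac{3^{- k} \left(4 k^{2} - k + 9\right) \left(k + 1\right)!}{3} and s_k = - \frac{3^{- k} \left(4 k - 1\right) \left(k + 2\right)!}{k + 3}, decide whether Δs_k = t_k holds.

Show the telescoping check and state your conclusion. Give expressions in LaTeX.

Invalid: residual \frac{3^{- k} \left(4 k^{3} + 11 k^{2} - 6 k + 30\right) \left(k + 1\right)!}{3 \left(k + 3\right) \left(k + 4\right)} ≠ 0.

s_(k+1) = -(4*k + 3)*factorial(k + 3)/(3*3**k*(k + 4))
s_(k+1) − s_k = -(4*k**3 + 15*k**2 + 9*k + 39)*factorial(k + 2)/(3*3**k*(k + 3)*(k + 4))
(s_(k+1) − s_k) − t_k = (4*k**3 + 11*k**2 - 6*k + 30)*factorial(k + 1)/(3*3**k*(k + 3)*(k + 4))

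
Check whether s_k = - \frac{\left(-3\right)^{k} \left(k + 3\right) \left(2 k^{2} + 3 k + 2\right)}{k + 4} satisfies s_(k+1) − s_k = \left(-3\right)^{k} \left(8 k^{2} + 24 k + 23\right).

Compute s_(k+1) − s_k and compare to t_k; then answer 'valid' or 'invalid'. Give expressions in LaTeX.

s_(k+1) = 3*(-3)**k*(k + 4)*(3*k + 2*(k + 1)**2 + 5)/(k + 5)
s_(k+1) − s_k = (-3)**k*(8*k**4 + 88*k**3 + 341*k**2 + 565*k + 366)/(k**2 + 9*k + 20)
(s_(k+1) − s_k) − t_k = (-3)**k*(-8*k**3 - 58*k**2 - 122*k - 94)/(k**2 + 9*k + 20)

Invalid: residual \frac{\left(-3\right)^{k} \left(- 8 k^{3} - 58 k^{2} - 122 k - 94\right)}{k^{2} + 9 k + 20} ≠ 0.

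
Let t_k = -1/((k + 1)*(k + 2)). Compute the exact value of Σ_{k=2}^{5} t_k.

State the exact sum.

Compute t_(k+1)/t_k: get (k + 1)/(k + 3).
Gosper form: A/B · C(k+1)/C(k) with A=k + 1, B=k + 3, C=1.
Key eq: (k + 1)·f(k+1) = (k + 2)·f(k) + (1).
Degrees (1,1,0) ⇒ d ≤ 1.
Coefficient equations give f(k) = k.
Then R = B(k−1)f/C = k*(k + 2), so s_k = R(k)·t_k = -k/(k + 1).
Verify: -1/(k**2 + 3*k + 2) matches t_k.
Evaluate s at k=6 and k=2: -6/7 and -2/3; difference -4/21.

Σ = -4/21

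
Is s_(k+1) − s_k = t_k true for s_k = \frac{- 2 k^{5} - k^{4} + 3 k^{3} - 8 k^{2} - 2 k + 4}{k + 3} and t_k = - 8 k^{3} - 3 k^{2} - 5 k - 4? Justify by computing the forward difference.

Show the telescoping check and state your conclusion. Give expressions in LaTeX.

Invalid: residual \frac{6 k^{4} + 30 k^{3} + 11 k^{2} + 17 k + 14}{k^{2} + 7 k + 12} ≠ 0.

s_(k+1) = (-2*k**5 - 11*k**4 - 21*k**3 - 25*k**2 - 23*k - 6)/(k + 4)
s_(k+1) − s_k = (-8*k**5 - 53*k**4 - 92*k**3 - 64*k**2 - 71*k - 34)/(k**2 + 7*k + 12)
(s_(k+1) − s_k) − t_k = (6*k**4 + 30*k**3 + 11*k**2 + 17*k + 14)/(k**2 + 7*k + 12)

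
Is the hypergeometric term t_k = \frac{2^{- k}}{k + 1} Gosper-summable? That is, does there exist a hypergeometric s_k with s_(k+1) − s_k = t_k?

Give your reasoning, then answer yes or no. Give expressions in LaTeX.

No — t_k has no hypergeometric antidifference.

Step 1: r(k) = (k + 1)/(2*(k + 2)).
So A=k/2 + 1/2 and B=k + 2, with C=1.
f must satisfy (k/2 + 1/2)·f(k+1) − (k + 1)·f(k) = 1.
deg f ≤ -1 (via 1,1,0).
Bound -1 < 0, so the key equation has no polynomial solution.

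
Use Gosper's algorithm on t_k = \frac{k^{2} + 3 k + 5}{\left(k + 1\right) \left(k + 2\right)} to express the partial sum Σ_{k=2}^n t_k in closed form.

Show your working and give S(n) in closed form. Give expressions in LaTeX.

r(k) = (k + 1)*(3*k + (k + 1)**2 + 8)/((k + 3)*(k**2 + 3*k + 5)) after simplifying.
Normal form (A,B,C) = (k + 1, k + 3, k**2 + 3*k + 5).
Key eq: (k + 1)·f(k+1) = (k + 2)·f(k) + (k**2 + 3*k + 5).
d = 2 from the (1,1,2) case.
Match coefficients ⇒ f(k) = k*(k + 4).
Certificate R = B(k−1)f/C = k*(k + 2)*(k + 4)/(k**2 + 3*k + 5) gives s_k = k*(k + 4)/(k + 1).
Verify: (k**2 + 3*k + 5)/(k**2 + 3*k + 2) matches t_k.
Telescope: S(n) = s_(n+1) − s_(2) = (n**2 + 6*n + 5)/(n + 2) − (4) = (n**2 + 2*n - 3)/(n + 2).

S(n) = \frac{n^{2} + 2 n - 3}{n + 2}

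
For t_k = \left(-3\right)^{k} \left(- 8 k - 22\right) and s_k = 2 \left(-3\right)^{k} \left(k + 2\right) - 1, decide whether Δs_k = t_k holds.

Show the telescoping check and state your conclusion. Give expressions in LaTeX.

s_(k+1) = -6*(-3)**k*(k + 3) - 1
s_(k+1) − s_k = (-3)**k*(-8*k - 22)
(s_(k+1) − s_k) − t_k = 0

valid; difference matches t_k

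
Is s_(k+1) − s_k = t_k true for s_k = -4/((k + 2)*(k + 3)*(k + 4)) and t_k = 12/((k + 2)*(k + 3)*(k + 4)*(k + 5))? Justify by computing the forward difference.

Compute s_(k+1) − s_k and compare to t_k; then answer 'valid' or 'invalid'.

s_(k+1) = -4/((k + 3)*(k + 4)*(k + 5))
s_(k+1) − s_k = 12/((k + 2)*(k + 3)*(k + 4)*(k + 5))
(s_(k+1) − s_k) − t_k = 0

valid; difference matches t_k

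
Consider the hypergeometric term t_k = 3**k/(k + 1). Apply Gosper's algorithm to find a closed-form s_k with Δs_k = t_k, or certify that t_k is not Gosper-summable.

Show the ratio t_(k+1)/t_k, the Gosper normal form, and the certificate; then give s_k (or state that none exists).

no hypergeometric antidifference exists

Compute t_(k+1)/t_k: get 3*(k + 1)/(k + 2).
Factor: A=3*k + 3; B=k + 2; C=1.
Set up (3*k + 3)·f(k+1) − (k + 1)·f(k) − (1) = 0.
Degrees (1,1,0) ⇒ d ≤ -1.
Bound -1 < 0, so the key equation has no polynomial solution.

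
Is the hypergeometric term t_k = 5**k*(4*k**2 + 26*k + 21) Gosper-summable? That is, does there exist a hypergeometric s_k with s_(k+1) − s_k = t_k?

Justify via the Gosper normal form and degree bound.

Yes. s_k = 5**k*(k**2 + 4*k - 1).

r(k) = 5*(4*k**2 + 34*k + 51)/(4*k**2 + 26*k + 21) after simplifying.
So A=5 and B=1, with C=k**2 + 13*k/2 + 21/4.
Key eq: (5)·f(k+1) = (1)·f(k) + (k**2 + 13*k/2 + 21/4).
From deg A=0, deg B=0, deg C=2: d=2.
Match coefficients ⇒ f(k) = (k**2 + 4*k - 1)/4.
Get s_k = R·t_k = 5**k*(k**2 + 4*k - 1) with R(k) = B(k−1)f(k)/C(k) = (k**2 + 4*k - 1)/(4*k**2 + 26*k + 21).
Δs = 5**k*(4*k**2 + 26*k + 21), as required.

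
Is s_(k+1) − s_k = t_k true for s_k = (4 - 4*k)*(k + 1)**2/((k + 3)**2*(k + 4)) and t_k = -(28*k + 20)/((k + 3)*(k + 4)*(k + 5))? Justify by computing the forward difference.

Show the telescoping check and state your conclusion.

s_(k+1) = -4*k*(k + 2)**2/((k + 4)**2*(k + 5))
s_(k+1) − s_k = 4*(-9*k**3 - 50*k**2 - 65*k - 20)/(k**5 + 19*k**4 + 143*k**3 + 533*k**2 + 984*k + 720)
(s_(k+1) − s_k) − t_k = 8*(-k**3 + 2*k**2 + 27*k + 20)/(k**5 + 19*k**4 + 143*k**3 + 533*k**2 + 984*k + 720)

Invalid: residual 8*(-k**3 + 2*k**2 + 27*k + 20)/(k**5 + 19*k**4 + 143*k**3 + 533*k**2 + 984*k + 720) ≠ 0.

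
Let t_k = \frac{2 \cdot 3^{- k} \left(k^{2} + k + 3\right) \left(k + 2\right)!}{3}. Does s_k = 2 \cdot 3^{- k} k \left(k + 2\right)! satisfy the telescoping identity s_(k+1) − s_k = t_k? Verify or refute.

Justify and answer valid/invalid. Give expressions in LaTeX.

Valid — Δs_k = t_k.

s_(k+1) = 2*(k + 1)*factorial(k + 3)/(3*3**k)
s_(k+1) − s_k = 2*(k**2 + k + 3)*factorial(k + 2)/(3*3**k)
(s_(k+1) − s_k) − t_k = 0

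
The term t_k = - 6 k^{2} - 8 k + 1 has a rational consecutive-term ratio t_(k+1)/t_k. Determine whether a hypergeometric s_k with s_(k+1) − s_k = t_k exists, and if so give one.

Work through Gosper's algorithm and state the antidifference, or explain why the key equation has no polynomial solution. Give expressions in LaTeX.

Compute t_(k+1)/t_k: get (6*k**2 + 20*k + 13)/(6*k**2 + 8*k - 1).
Factor: A=1; B=1; C=k**2 + 4*k/3 - 1/6.
Key eq: (1)·f(k+1) = (1)·f(k) + (k**2 + 4*k/3 - 1/6).
Degrees (0,0,2) ⇒ d ≤ 3.
Solve for f: f(k) = k*(2*k**2 + k - 4)/6 (degree 3 ≤ 3).
Certificate R = B(k−1)f/C = k*(2*k**2 + k - 4)/(6*k**2 + 8*k - 1) gives s_k = k*(-2*k**2 - k + 4).
s_(k+1) − s_k = -6*k**2 - 8*k + 1 = t_k.

s_k = k \left(- 2 k^{2} - k + 4\right)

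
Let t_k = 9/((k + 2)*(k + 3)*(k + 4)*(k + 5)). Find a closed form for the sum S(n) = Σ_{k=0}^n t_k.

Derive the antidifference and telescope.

Ratio r(k) = (k + 2)/(k + 6).
Factor: A=k + 2; B=k + 6; C=1.
Need (k + 2)·f(k+1) − (k + 5)·f(k) = 1.
Degrees (1,1,0) ⇒ d ≤ 3.
A polynomial solution: f(k) = k*(k**2 + 9*k + 26)/72.
Certificate R = B(k−1)f/C = k*(k + 5)*(k**2 + 9*k + 26)/72 gives s_k = k*(k**2 + 9*k + 26)/(8*(k + 2)*(k + 3)*(k + 4)).
Check: Δs_k = 9/(k**4 + 14*k**3 + 71*k**2 + 154*k + 120). ✓
Telescope: S(n) = s_(n+1) − s_(0) = (n**3 + 12*n**2 + 47*n + 36)/(8*(n**3 + 12*n**2 + 47*n + 60)) − (0) = (n**3 + 12*n**2 + 47*n + 36)/(8*(n**3 + 12*n**2 + 47*n + 60)).

S(n) = (n**3 + 12*n**2 + 47*n + 36)/(8*(n**3 + 12*n**2 + 47*n + 60))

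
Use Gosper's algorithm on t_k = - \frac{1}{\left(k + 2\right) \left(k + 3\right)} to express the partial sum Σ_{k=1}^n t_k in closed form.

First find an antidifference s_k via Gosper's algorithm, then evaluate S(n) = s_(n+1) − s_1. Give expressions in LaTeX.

t_(k+1)/t_k = (k + 2)/(k + 4).
Normal form (A,B,C) = (k + 2, k + 4, 1).
Solve (k + 2)·f(k+1) − (k + 3)·f(k) = 1.
Bound: deg f ≤ 1.
A polynomial solution: f(k) = k/2.
Certificate R = B(k−1)f/C = k*(k + 3)/2 gives s_k = -k/(2*k + 4).
s_(k+1) − s_k = -1/(k**2 + 5*k + 6) = t_k.
s_(n+1) = (-n - 1)/(2*(n + 3)) and s_(1) = -1/6, so S(n) = -n/(3*n + 9).

S(n) = - \frac{n}{3 n + 9}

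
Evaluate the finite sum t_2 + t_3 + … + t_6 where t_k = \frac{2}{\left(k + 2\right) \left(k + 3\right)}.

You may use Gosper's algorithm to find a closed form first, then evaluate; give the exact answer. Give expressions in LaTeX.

Σ = 5/18

Ratio r(k) = (k + 2)/(k + 4).
Factor: A=k + 2; B=k + 4; C=1.
f must satisfy (k + 2)·f(k+1) − (k + 3)·f(k) = 1.
Degrees (1,1,0) ⇒ d ≤ 1.
Coefficient equations give f(k) = k/2.
Get s_k = R·t_k = k/(k + 2) with R(k) = B(k−1)f(k)/C(k) = k*(k + 3)/2.
s_(k+1) − s_k = 2/(k**2 + 5*k + 6) = t_k.
Sum = s_(7) − s_(2); s_(7) = 7/9, s_(2) = 1/2 ⇒ 5/18.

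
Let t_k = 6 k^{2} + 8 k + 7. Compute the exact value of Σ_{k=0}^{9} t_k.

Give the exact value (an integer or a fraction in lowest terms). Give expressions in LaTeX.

The ratio is (6*k**2 + 20*k + 21)/(6*k**2 + 8*k + 7).
Factor: A=1; B=1; C=k**2 + 4*k/3 + 7/6.
Key eq: (1)·f(k+1) = (1)·f(k) + (k**2 + 4*k/3 + 7/6).
From deg A=0, deg B=0, deg C=2: d=3.
A polynomial solution: f(k) = k*(2*k**2 + k + 4)/6.
Then R = B(k−1)f/C = k*(2*k**2 + k + 4)/(6*k**2 + 8*k + 7), so s_k = R(k)·t_k = k*(2*k**2 + k + 4).
Δs = 6*k**2 + 8*k + 7, as required.
Evaluate s at k=10 and k=0: 2140 and 0; difference 2140.

Σ = 2140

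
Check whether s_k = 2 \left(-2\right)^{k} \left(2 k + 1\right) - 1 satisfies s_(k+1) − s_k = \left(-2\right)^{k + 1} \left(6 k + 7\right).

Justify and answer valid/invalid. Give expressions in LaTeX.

valid; difference matches t_k

s_(k+1) = -4*(-2)**k*(2*k + 3) - 1
s_(k+1) − s_k = (-2)**(k + 1)*(6*k + 7)
(s_(k+1) − s_k) − t_k = 0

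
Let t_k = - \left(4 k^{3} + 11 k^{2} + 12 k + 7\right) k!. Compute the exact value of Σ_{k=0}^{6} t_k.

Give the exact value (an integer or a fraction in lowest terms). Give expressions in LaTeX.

Σ = -1078563

Ratio r(k) = (4*k**4 + 27*k**3 + 69*k**2 + 80*k + 34)/(4*k**3 + 11*k**2 + 12*k + 7).
Gosper form: A/B · C(k+1)/C(k) with A=k + 1, B=1, C=k**3 + 11*k**2/4 + 3*k + 7/4.
Set up (k + 1)·f(k+1) − (1)·f(k) − (k**3 + 11*k**2/4 + 3*k + 7/4) = 0.
Degrees (1,0,3) ⇒ d ≤ 2.
A polynomial solution: f(k) = (4*k**2 + 3*k - 3)/4.
R(k) = B(k−1)·f(k)/C(k) = (4*k**2 + 3*k - 3)/(4*k**3 + 11*k**2 + 12*k + 7); s_k = R·t_k = -(4*k**2 + 3*k - 3)*factorial(k).
Δs = -(4*k**3 + 11*k**2 + 12*k + 7)*factorial(k), as required.
Evaluate s at k=7 and k=0: -1078560 and 3; difference -1078563.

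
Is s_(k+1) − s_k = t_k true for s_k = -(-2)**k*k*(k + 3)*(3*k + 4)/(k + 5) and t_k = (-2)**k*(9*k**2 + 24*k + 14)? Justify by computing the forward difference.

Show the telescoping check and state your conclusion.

s_(k+1) = 2*(-2)**k*(k + 1)*(k + 4)*(3*k + 7)/(k + 6)
s_(k+1) − s_k = (-2)**k*(9*k**4 + 105*k**3 + 404*k**2 + 598*k + 280)/(k**2 + 11*k + 30)
(s_(k+1) − s_k) − t_k = (-2)**(k + 1)*(9*k**3 + 72*k**2 + 138*k + 70)/(k**2 + 11*k + 30)

Invalid: residual (-2)**(k + 1)*(9*k**3 + 72*k**2 + 138*k + 70)/(k**2 + 11*k + 30) ≠ 0.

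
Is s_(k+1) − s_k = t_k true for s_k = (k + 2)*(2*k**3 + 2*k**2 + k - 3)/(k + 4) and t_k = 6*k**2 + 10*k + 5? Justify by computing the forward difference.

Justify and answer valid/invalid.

s_(k+1) = (k + 3)*(k + 2*(k + 1)**3 + 2*(k + 1)**2 - 2)/(k + 5)
s_(k+1) − s_k = (6*k**4 + 56*k**3 + 151*k**2 + 157*k + 54)/(k**2 + 9*k + 20)
(s_(k+1) − s_k) − t_k = 2*(-4*k**3 - 32*k**2 - 44*k - 23)/(k**2 + 9*k + 20)

Invalid: residual 2*(-4*k**3 - 32*k**2 - 44*k - 23)/(k**2 + 9*k + 20) ≠ 0.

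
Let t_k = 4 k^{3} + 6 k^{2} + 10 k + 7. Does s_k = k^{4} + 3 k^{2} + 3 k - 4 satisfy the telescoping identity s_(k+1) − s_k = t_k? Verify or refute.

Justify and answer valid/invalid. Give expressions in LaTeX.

s_(k+1) = 3*k + (k + 1)**4 + 3*(k + 1)**2 - 1
s_(k+1) − s_k = 4*k**3 + 6*k**2 + 10*k + 7
(s_(k+1) − s_k) − t_k = 0

valid (s_(k+1) − s_k reduces to t_k)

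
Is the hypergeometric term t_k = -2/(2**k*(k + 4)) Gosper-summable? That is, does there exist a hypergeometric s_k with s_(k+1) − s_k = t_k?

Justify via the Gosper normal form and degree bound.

No. Not Gosper-summable.

The ratio is (k + 4)/(2*(k + 5)).
Gosper form: A/B · C(k+1)/C(k) with A=k/2 + 2, B=k + 5, C=1.
f must satisfy (k/2 + 2)·f(k+1) − (k + 4)·f(k) = 1.
Bound: deg f ≤ -1.
d = -1 < 0 ⇒ no nonzero polynomial f; not summable.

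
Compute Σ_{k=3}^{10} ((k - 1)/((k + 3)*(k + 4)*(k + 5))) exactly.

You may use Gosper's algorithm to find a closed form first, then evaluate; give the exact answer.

Σ = 4/105

The ratio is k*(k + 3)/((k - 1)*(k + 6)).
A = k + 3, B = k + 6, C = k - 1.
Need (k + 3)·f(k+1) − (k + 5)·f(k) = k - 1.
Bound: deg f ≤ 2.
Solving with deg f ≤ 2: f(k) = k*(k - 5)/12.
Get s_k = R·t_k = k*(k - 5)/(12*(k + 3)*(k + 4)) with R(k) = B(k−1)f(k)/C(k) = k*(k - 5)*(k + 5)/(12*(k - 1)).
Verify: (k - 1)/(k**3 + 12*k**2 + 47*k + 60) matches t_k.
Σ_(k=3)^(10) t_k = s_(11) − s_(3) = 11/420 − (-1/84) = 4/105.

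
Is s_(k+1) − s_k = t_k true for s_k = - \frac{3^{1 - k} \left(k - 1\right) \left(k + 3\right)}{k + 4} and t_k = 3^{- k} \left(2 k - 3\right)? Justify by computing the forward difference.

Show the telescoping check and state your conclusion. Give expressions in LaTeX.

Invalid: residual \frac{3^{- k} \left(- 2 k^{2} - 8 k + 15\right)}{k^{2} + 9 k + 20} ≠ 0.

s_(k+1) = -k*(k + 4)/(3**k*(k + 5))
s_(k+1) − s_k = (2*k**3 + 13*k**2 + 5*k - 45)/(3**k*(k**2 + 9*k + 20))
(s_(k+1) − s_k) − t_k = (-2*k**2 - 8*k + 15)/(3**k*(k**2 + 9*k + 20))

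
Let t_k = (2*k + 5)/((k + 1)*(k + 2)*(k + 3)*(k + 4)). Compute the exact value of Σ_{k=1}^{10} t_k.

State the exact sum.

Compute t_(k+1)/t_k: get (k + 1)*(2*k + 7)/((k + 5)*(2*k + 5)).
Factor: A=k + 1; B=k + 5; C=k + 5/2.
Solve (k + 1)·f(k+1) − (k + 4)·f(k) = k + 5/2.
Bound: deg f ≤ 3.
Solve for f: f(k) = k*(k + 2)*(k + 4)/6 (degree 3 ≤ 3).
So s_k = (B(k−1)f/C)·t_k = (k*(k + 2)*(k + 4)**2/(3*(2*k + 5)))·t_k = k*(k + 4)/(3*(k**2 + 4*k + 3)).
Δs = (2*k + 5)/(k**4 + 10*k**3 + 35*k**2 + 50*k + 24), as required.
Σ_(k=1)^(10) t_k = s_(11) − s_(1) = 55/168 − (5/24) = 5/42.

Σ = 5/42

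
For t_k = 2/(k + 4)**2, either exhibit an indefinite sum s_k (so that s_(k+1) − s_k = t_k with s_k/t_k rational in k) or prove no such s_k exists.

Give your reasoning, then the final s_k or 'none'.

none — t_k is not Gosper-summable

Compute t_(k+1)/t_k: get (k + 4)**2/(k + 5)**2.
Factor: A=k**2 + 8*k + 16; B=k**2 + 10*k + 25; C=1.
Need (k**2 + 8*k + 16)·f(k+1) − (k**2 + 8*k + 16)·f(k) = 1.
From deg A=2, deg B=2, deg C=0: d=0.
Generic f = c0 gives residual -1; -1 = 0 cannot hold, so t_k is not Gosper-summable.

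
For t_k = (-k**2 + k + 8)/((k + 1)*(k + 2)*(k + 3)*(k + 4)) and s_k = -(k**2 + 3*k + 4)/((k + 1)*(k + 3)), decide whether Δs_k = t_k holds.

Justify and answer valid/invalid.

s_(k+1) = (-3*k - (k + 1)**2 - 7)/((k + 2)*(k + 4))
s_(k+1) − s_k = (-k**2 + k + 8)/(k**4 + 10*k**3 + 35*k**2 + 50*k + 24)
(s_(k+1) − s_k) − t_k = 0

valid (s_(k+1) − s_k reduces to t_k)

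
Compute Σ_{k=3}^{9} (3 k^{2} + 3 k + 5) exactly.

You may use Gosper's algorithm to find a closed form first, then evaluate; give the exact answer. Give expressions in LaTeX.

Σ = 1001

Ratio r(k) = (3*k**2 + 9*k + 11)/(3*k**2 + 3*k + 5).
A = 1, B = 1, C = k**2 + k + 5/3.
f must satisfy (1)·f(k+1) − (1)·f(k) = k**2 + k + 5/3.
d = 3 from the (0,0,2) case.
Match coefficients ⇒ f(k) = k*(k**2 + 4)/3.
So s_k = (B(k−1)f/C)·t_k = (k*(k**2 + 4)/(3*k**2 + 3*k + 5))·t_k = k*(k**2 + 4).
Δs = 3*k**2 + 3*k + 5, as required.
Telescoping: Σ = s_(10) − s_(3) = 1040 − (39) = 1001.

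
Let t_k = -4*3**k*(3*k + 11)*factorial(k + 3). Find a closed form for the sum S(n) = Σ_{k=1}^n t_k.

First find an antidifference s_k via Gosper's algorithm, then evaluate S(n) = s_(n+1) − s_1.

t_(k+1)/t_k = 3*(k + 4)*(3*k + 14)/(3*k + 11).
Take A(k)=3*k + 12, B(k)=1, C(k)=k + 11/3.
Set up (3*k + 12)·f(k+1) − (1)·f(k) − (k + 11/3) = 0.
Degrees (1,0,1) ⇒ d ≤ 0.
Coefficient equations give f(k) = 1/3.
Certificate R = B(k−1)f/C = 1/(3*k + 11) gives s_k = -4*3**k*factorial(k + 3).
Verify: -4*3**k*(3*k + 11)*factorial(k + 3) matches t_k.
Σ_(k=1)^n t_k = s_(n+1) − s_(1) = (-12*3**n*factorial(n + 4)) − (-288), i.e. -12*3**n*factorial(n + 4) + 288.

S(n) = -12*3**n*factorial(n + 4) + 288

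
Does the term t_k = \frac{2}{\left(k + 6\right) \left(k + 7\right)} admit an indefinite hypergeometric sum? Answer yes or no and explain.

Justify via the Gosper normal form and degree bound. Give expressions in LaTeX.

Yes. s_k = \frac{k}{3 \left(k + 6\right)}.

Compute t_(k+1)/t_k: get (k + 6)/(k + 8).
Gosper form: A/B · C(k+1)/C(k) with A=k + 6, B=k + 8, C=1.
Key eq: (k + 6)·f(k+1) = (k + 7)·f(k) + (1).
Bound: deg f ≤ 1.
Match coefficients ⇒ f(k) = k/6.
Get s_k = R·t_k = k/(3*(k + 6)) with R(k) = B(k−1)f(k)/C(k) = k*(k + 7)/6.
Δs = 2/(k**2 + 13*k + 42), as required.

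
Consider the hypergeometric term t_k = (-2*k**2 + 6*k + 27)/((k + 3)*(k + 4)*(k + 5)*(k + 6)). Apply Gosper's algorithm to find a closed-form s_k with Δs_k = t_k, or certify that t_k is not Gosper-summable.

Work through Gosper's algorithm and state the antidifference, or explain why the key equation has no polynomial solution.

s_k = k*(k**2 + 52*k + 127)/(20*(k + 3)*(k + 4)*(k + 5))

The ratio is (k + 3)*(6*k - 2*(k + 1)**2 + 33)/((k + 7)*(-2*k**2 + 6*k + 27)).
Normal form (A,B,C) = (k + 3, k + 7, k**2 - 3*k - 27/2).
Need (k + 3)·f(k+1) − (k + 6)·f(k) = k**2 - 3*k - 27/2.
deg f ≤ 3 (via 1,1,2).
Solving with deg f ≤ 3: f(k) = -k*(k**2 + 52*k + 127)/40.
Certificate R = B(k−1)f/C = -k*(k + 6)*(k**2 + 52*k + 127)/(20*(2*k**2 - 6*k - 27)) gives s_k = k*(k**2 + 52*k + 127)/(20*(k + 3)*(k + 4)*(k + 5)).
s_(k+1) − s_k = (-2*k**2 + 6*k + 27)/(k**4 + 18*k**3 + 119*k**2 + 342*k + 360) = t_k.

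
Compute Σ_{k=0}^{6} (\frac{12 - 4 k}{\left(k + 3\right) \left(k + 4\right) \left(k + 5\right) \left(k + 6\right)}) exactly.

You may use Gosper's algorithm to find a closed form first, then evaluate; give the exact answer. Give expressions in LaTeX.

Ratio r(k) = (k - 2)*(k + 3)/((k - 3)*(k + 7)).
Normal form (A,B,C) = (k + 3, k + 7, k - 3).
Set up (k + 3)·f(k+1) − (k + 6)·f(k) − (k - 3) = 0.
deg f ≤ 3 (via 1,1,1).
A polynomial solution: f(k) = -k*(k**2 + 12*k + 107)/120.
Get s_k = R·t_k = k*(k**2 + 12*k + 107)/(30*(k + 3)*(k + 4)*(k + 5)) with R(k) = B(k−1)f(k)/C(k) = -k*(k + 6)*(k**2 + 12*k + 107)/(120*(k - 3)).
Verify: 4*(3 - k)/(k**4 + 18*k**3 + 119*k**2 + 342*k + 360) matches t_k.
Evaluate s at k=7 and k=0: 7/165 and 0; difference 7/165.

Σ = 7/165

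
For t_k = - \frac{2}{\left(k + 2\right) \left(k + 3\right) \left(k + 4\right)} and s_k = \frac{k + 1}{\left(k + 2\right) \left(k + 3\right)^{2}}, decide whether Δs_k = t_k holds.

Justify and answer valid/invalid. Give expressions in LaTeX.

Invalid: residual \frac{2 \left(3 k + 10\right)}{k^{5} + 16 k^{4} + 101 k^{3} + 314 k^{2} + 480 k + 288} ≠ 0.

s_(k+1) = (k + 2)/((k + 3)*(k + 4)**2)
s_(k+1) − s_k = (-(k + 1)*(k + 4)**2 + (k + 2)**2*(k + 3))/((k + 2)*(k + 3)**2*(k + 4)**2)
(s_(k+1) − s_k) − t_k = 2*(3*k + 10)/(k**5 + 16*k**4 + 101*k**3 + 314*k**2 + 480*k + 288)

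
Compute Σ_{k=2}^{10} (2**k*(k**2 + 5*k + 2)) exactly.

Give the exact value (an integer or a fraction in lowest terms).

Σ = 266224

Step 1: r(k) = 2*(k**2 + 7*k + 8)/(k**2 + 5*k + 2).
Factor: A=2; B=1; C=k**2 + 5*k + 2.
f must satisfy (2)·f(k+1) − (1)·f(k) = k**2 + 5*k + 2.
deg f ≤ 2 (via 0,0,2).
A polynomial solution: f(k) = (k - 1)*(k + 2).
Certificate R = B(k−1)f/C = (k - 1)*(k + 2)/(k**2 + 5*k + 2) gives s_k = 2**k*(k**2 + k - 2).
Check: Δs_k = 2**k*(k**2 + 5*k + 2). ✓
Telescoping: Σ = s_(11) − s_(2) = 266240 − (16) = 266224.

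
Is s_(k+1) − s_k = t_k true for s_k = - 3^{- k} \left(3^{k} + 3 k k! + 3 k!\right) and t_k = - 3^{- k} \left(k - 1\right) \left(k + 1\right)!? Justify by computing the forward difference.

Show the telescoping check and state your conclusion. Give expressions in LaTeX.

s_(k+1) = -(3**k + k**2*factorial(k) + 3*k*factorial(k) + 2*factorial(k))/3**k
s_(k+1) − s_k = -(k - 1)*factorial(k + 1)/3**k
(s_(k+1) − s_k) − t_k = 0

Valid: the claim telescopes to t_k.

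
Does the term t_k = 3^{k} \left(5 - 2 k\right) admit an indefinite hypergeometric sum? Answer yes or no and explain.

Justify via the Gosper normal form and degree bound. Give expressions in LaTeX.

The ratio is 3*(2*k - 3)/(2*k - 5).
So A=3 and B=1, with C=k - 5/2.
Set up (3)·f(k+1) − (1)·f(k) − (k - 5/2) = 0.
d = 1 from the (0,0,1) case.
Coefficient equations give f(k) = (k - 4)/2.
Certificate R = B(k−1)f/C = (k - 4)/(2*k - 5) gives s_k = 3**k*(4 - k).
Verify: 3**k*(5 - 2*k) matches t_k.

Yes. s_k = 3^{k} \left(4 - k\right).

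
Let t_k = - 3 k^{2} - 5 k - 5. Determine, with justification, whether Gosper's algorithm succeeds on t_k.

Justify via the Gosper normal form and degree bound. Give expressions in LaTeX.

t_(k+1)/t_k = (3*k**2 + 11*k + 13)/(3*k**2 + 5*k + 5).
Normal form (A,B,C) = (1, 1, k**2 + 5*k/3 + 5/3).
Need (1)·f(k+1) − (1)·f(k) = k**2 + 5*k/3 + 5/3.
From deg A=0, deg B=0, deg C=2: d=3.
Solving with deg f ≤ 3: f(k) = k*(k**2 + k + 3)/3.
Then R = B(k−1)f/C = k*(k**2 + k + 3)/(3*k**2 + 5*k + 5), so s_k = R(k)·t_k = k*(-k**2 - k - 3).
Verify: -3*k**2 - 5*k - 5 matches t_k.

Yes. s_k = k \left(- k^{2} - k - 3\right).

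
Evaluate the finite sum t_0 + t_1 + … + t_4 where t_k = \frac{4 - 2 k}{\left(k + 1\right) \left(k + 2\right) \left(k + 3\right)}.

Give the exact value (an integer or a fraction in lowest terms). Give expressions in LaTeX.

Ratio r(k) = (k - 1)*(k + 1)/((k - 2)*(k + 4)).
Factor: A=k + 1; B=k + 4; C=k - 2.
Set up (k + 1)·f(k+1) − (k + 3)·f(k) − (k - 2) = 0.
deg f ≤ 2 (via 1,1,1).
Coefficient equations give f(k) = -k*(k + 7)/4.
Get s_k = R·t_k = k*(k + 7)/(2*(k + 1)*(k + 2)) with R(k) = B(k−1)f(k)/C(k) = -k*(k + 3)*(k + 7)/(4*(k - 2)).
s_(k+1) − s_k = 2*(2 - k)/(k**3 + 6*k**2 + 11*k + 6) = t_k.
Σ_(k=0)^(4) t_k = s_(5) − s_(0) = 5/7 − (0) = 5/7.

Σ = 5/7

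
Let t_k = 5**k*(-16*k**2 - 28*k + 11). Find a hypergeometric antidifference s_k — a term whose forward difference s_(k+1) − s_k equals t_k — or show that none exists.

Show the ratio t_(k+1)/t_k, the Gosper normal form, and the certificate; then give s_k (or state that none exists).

s_k = 5**k*(-4*k**2 + 3*k + 4)

Ratio r(k) = 5*(16*k**2 + 60*k + 33)/(16*k**2 + 28*k - 11).
Normal form (A,B,C) = (5, 1, k**2 + 7*k/4 - 11/16).
Set up (5)·f(k+1) − (1)·f(k) − (k**2 + 7*k/4 - 11/16) = 0.
d = 2 from the (0,0,2) case.
Solving with deg f ≤ 2: f(k) = (4*k**2 - 3*k - 4)/16.
Certificate R = B(k−1)f/C = (4*k**2 - 3*k - 4)/(16*k**2 + 28*k - 11) gives s_k = 5**k*(-4*k**2 + 3*k + 4).
s_(k+1) − s_k = 5**k*(-16*k**2 - 28*k + 11) = t_k.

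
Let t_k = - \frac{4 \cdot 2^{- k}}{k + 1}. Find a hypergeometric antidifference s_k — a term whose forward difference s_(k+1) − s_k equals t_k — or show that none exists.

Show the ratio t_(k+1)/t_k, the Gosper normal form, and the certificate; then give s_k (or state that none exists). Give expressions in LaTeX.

r(k) = (k + 1)/(2*(k + 2)) after simplifying.
Factor: A=k/2 + 1/2; B=k + 2; C=1.
Need (k/2 + 1/2)·f(k+1) − (k + 1)·f(k) = 1.
Bound: deg f ≤ -1.
deg f ≤ -1 is impossible — no certificate.

not Gosper-summable; s_k does not exist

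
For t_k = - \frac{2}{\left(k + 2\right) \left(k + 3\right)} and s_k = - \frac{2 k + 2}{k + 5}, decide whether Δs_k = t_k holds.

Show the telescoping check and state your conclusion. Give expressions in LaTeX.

s_(k+1) = 2*(-k - 2)/(k + 6)
s_(k+1) − s_k = -8/(k**2 + 11*k + 30)
(s_(k+1) − s_k) − t_k = 6*(-k**2 - 3*k + 2)/(k**4 + 16*k**3 + 91*k**2 + 216*k + 180)

Invalid: residual \frac{6 \left(- k^{2} - 3 k + 2\right)}{k^{4} + 16 k^{3} + 91 k^{2} + 216 k + 180} ≠ 0.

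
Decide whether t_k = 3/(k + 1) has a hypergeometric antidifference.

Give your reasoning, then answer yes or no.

Ratio r(k) = (k + 1)/(k + 2).
Normal form (A,B,C) = (k + 1, k + 2, 1).
f must satisfy (k + 1)·f(k+1) − (k + 1)·f(k) = 1.
Degrees (1,1,0) ⇒ d ≤ 0.
Generic f = c0 gives residual -1; -1 = 0 cannot hold, so t_k is not Gosper-summable.

No — t_k has no hypergeometric antidifference.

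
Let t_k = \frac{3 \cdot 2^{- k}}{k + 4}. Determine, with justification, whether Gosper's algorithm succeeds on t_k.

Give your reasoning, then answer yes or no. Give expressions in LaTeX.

No — key equation has no polynomial f.

t_(k+1)/t_k = (k + 4)/(2*(k + 5)).
So A=k/2 + 2 and B=k + 5, with C=1.
Key eq: (k/2 + 2)·f(k+1) = (k + 4)·f(k) + (1).
Degrees (1,1,0) ⇒ d ≤ -1.
Bound -1 < 0, so the key equation has no polynomial solution.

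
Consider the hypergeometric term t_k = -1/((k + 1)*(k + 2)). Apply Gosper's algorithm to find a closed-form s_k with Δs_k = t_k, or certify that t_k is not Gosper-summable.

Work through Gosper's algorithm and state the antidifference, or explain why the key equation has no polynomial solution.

s_k = -k/(k + 1)

r(k) = (k + 1)/(k + 3) after simplifying.
Take A(k)=k + 1, B(k)=k + 3, C(k)=1.
Key eq: (k + 1)·f(k+1) = (k + 2)·f(k) + (1).
deg f ≤ 1 (via 1,1,0).
Solving with deg f ≤ 1: f(k) = k.
So s_k = (B(k−1)f/C)·t_k = (k*(k + 2))·t_k = -k/(k + 1).
s_(k+1) − s_k = -1/(k**2 + 3*k + 2) = t_k.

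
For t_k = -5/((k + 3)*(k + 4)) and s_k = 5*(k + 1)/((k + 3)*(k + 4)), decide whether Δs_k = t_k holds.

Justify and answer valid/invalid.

s_(k+1) = 5*(k + 2)/((k + 4)*(k + 5))
s_(k+1) − s_k = 5*(1 - k)/(k**3 + 12*k**2 + 47*k + 60)
(s_(k+1) − s_k) − t_k = 30/(k**3 + 12*k**2 + 47*k + 60)

Invalid: residual 30/(k**3 + 12*k**2 + 47*k + 60) ≠ 0.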